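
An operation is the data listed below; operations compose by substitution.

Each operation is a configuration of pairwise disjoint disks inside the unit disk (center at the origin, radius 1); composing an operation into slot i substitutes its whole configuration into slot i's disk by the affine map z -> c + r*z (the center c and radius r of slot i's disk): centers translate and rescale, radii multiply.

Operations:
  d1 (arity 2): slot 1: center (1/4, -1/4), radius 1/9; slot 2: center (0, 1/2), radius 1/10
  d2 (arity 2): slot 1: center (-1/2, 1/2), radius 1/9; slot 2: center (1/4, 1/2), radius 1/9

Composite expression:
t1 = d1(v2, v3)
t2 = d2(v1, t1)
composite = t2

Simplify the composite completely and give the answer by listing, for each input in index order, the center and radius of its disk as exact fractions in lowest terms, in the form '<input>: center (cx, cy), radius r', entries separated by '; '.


v1: center (-1/2, 1/2), radius 1/9; v2: center (5/18, 17/36), radius 1/81; v3: center (1/4, 5/9), radius 1/90

Follow each v-input down from d2: c' goes to c + r*c', radius to r*r'.
for v1, the 1-step affine chain lands on center (-1/2, 1/2), radius 1/9
for v2, the 2-step affine chain lands on center (5/18, 17/36), radius 1/81
for v3, the 2-step affine chain lands on center (1/4, 5/9), radius 1/90


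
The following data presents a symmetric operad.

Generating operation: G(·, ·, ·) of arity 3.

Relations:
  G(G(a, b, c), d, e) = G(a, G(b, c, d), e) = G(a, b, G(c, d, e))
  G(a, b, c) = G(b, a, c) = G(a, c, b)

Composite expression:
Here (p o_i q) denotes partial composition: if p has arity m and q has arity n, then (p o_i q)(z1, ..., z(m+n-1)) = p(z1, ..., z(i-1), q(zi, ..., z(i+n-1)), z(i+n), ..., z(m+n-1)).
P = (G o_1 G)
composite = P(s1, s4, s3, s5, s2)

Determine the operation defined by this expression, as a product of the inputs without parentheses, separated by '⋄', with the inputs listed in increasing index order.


s1 ⋄ s2 ⋄ s3 ⋄ s4 ⋄ s5

Key point: G commutes, so take the s-inputs in any fixed order.
G(s1, s4, s3) flattens to s1 ⋄ s4 ⋄ s3
G(G(s1, s4, s3), s5, s2) flattens to s1 ⋄ s4 ⋄ s3 ⋄ s5 ⋄ s2
sorting the factors by input index: s1 ⋄ s2 ⋄ s3 ⋄ s4 ⋄ s5


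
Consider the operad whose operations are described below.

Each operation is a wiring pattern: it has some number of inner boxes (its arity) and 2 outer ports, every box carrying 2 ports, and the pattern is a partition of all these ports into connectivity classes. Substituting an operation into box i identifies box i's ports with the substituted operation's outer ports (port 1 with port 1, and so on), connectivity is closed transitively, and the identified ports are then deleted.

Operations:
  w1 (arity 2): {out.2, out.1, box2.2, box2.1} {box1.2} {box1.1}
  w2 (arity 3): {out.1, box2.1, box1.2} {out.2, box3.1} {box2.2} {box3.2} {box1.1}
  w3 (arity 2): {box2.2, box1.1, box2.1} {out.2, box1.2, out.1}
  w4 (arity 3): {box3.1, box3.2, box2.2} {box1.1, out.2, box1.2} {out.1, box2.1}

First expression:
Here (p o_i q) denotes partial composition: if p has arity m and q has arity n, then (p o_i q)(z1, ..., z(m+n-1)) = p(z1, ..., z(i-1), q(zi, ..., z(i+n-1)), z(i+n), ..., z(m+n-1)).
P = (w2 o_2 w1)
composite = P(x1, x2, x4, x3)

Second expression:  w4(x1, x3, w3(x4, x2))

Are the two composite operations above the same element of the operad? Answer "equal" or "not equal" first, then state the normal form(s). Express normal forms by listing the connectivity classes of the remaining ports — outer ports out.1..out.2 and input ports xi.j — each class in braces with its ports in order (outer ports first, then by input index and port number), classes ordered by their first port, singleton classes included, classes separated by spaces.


not equal: they reduce to {out.1, x1.2, x4.1, x4.2} {out.2, x3.1} {x1.1} {x2.1} {x2.2} {x3.2} and {out.1, x3.1} {out.2, x1.1, x1.2} {x2.1, x2.2, x4.1} {x3.2, x4.2}

Normal form of the first expression: {out.1, x1.2, x4.1, x4.2} {out.2, x3.1} {x1.1} {x2.1} {x2.2} {x3.2}
Normal form of the second expression: {out.1, x3.1} {out.2, x1.1, x1.2} {x2.1, x2.2, x4.1} {x3.2, x4.2}
The normal forms differ: not equal.


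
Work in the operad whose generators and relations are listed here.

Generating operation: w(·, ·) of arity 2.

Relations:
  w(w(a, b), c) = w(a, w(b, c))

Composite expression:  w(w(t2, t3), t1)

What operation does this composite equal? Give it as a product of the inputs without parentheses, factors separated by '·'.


t2 · t3 · t1

All parenthesizations of w agree; list the t-inputs left to right.
w(t2, t3) reduces to t2 · t3
w(w(t2, t3), t1) reduces to t2 · t3 · t1


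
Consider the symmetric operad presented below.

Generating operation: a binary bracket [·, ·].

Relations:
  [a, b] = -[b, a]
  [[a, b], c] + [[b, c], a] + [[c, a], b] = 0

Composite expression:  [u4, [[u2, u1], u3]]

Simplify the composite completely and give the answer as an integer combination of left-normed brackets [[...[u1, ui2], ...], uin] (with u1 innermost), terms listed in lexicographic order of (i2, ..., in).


[[[u1, u2], u3], u4]

Left-normed coefficients sit on the u1-initial expansion words.
Composite bracket: [u4, [[u2, u1], u3]]
Applying ab - ba throughout gives 8 signed words (2^3 = 8).
Keep just the words that open with u1:
  u1u2u3u4 (sign +1) contributes +[[[u1, u2], u3], u4]


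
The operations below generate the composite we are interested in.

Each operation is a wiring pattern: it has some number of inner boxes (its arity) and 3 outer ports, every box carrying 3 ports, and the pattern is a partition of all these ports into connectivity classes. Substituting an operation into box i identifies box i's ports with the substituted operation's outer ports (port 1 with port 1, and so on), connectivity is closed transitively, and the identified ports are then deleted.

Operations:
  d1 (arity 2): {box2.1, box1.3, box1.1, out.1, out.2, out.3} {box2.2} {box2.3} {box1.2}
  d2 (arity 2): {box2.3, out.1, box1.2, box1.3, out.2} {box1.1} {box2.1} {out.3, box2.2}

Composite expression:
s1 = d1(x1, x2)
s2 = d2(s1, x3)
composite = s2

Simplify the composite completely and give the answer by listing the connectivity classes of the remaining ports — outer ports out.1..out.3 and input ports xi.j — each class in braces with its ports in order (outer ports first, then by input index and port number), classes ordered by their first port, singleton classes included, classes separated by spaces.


Substituting into d2 glues patterns; closure does the rest.
the subtree at d1 composes to {out.1, out.2, out.3, x1.1, x1.3, x2.1} {x1.2} {x2.2} {x2.3} on (x1, x2); out.j = own outer ports
the subtree at d2 composes to {out.1, out.2, x1.1, x1.3, x2.1, x3.3} {out.3, x3.2} {x1.2} {x2.2} {x2.3} {x3.1} on (x1, x2, x3); out.j = own outer ports

{out.1, out.2, x1.1, x1.3, x2.1, x3.3} {out.3, x3.2} {x1.2} {x2.2} {x2.3} {x3.1}


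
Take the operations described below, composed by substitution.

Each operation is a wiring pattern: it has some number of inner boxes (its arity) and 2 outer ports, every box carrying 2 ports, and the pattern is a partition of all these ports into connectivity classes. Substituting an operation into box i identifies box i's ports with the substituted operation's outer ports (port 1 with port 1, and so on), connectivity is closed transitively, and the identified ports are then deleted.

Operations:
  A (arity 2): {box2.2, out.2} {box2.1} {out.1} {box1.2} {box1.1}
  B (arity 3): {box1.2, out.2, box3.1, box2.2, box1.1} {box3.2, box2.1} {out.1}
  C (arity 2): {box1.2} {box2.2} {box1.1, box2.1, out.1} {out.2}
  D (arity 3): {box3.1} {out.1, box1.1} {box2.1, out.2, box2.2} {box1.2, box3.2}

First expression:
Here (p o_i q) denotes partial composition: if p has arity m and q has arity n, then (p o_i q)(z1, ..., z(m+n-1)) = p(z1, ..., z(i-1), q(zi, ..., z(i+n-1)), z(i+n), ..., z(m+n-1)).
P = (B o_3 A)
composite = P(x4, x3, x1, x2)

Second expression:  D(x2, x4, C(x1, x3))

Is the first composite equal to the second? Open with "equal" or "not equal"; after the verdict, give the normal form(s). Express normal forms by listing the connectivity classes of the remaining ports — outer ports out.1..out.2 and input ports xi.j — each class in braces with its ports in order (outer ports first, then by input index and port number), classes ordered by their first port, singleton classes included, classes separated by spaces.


The first expression reduces to {out.1} {out.2, x3.2, x4.1, x4.2} {x1.1} {x1.2} {x2.1} {x2.2, x3.1}
The second expression reduces to {out.1, x2.1} {out.2, x4.1, x4.2} {x1.1, x3.1} {x1.2} {x2.2} {x3.2}
The forms do not match — not equal.

not equal; first: {out.1} {out.2, x3.2, x4.1, x4.2} {x1.1} {x1.2} {x2.1} {x2.2, x3.1}; second: {out.1, x2.1} {out.2, x4.1, x4.2} {x1.1, x3.1} {x1.2} {x2.2} {x3.2}


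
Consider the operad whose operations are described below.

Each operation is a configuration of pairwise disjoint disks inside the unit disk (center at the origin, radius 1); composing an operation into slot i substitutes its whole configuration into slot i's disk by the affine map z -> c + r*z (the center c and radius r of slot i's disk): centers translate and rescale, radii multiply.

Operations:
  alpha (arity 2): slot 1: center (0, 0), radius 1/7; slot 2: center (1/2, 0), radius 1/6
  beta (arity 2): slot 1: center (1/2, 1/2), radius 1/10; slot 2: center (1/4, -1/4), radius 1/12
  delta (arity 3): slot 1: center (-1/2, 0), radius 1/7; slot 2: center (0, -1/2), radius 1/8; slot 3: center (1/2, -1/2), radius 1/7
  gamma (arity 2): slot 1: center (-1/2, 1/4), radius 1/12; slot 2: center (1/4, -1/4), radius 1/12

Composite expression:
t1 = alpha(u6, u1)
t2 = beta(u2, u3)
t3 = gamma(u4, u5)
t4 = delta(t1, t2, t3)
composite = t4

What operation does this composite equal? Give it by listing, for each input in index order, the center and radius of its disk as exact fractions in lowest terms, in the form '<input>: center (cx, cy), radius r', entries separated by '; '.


u1: center (-3/7, 0), radius 1/42; u2: center (1/16, -7/16), radius 1/80; u3: center (1/32, -17/32), radius 1/96; u4: center (3/7, -13/28), radius 1/84; u5: center (15/28, -15/28), radius 1/84; u6: center (-1/2, 0), radius 1/49

Only the slot chain above each u matters under delta; compose those maps.
input u6: composing its 2 substitution steps yields center (-1/2, 0), radius 1/49
input u1: composing its 2 substitution steps yields center (-3/7, 0), radius 1/42
input u2: composing its 2 substitution steps yields center (1/16, -7/16), radius 1/80
input u3: composing its 2 substitution steps yields center (1/32, -17/32), radius 1/96
input u4: composing its 2 substitution steps yields center (3/7, -13/28), radius 1/84
input u5: composing its 2 substitution steps yields center (15/28, -15/28), radius 1/84


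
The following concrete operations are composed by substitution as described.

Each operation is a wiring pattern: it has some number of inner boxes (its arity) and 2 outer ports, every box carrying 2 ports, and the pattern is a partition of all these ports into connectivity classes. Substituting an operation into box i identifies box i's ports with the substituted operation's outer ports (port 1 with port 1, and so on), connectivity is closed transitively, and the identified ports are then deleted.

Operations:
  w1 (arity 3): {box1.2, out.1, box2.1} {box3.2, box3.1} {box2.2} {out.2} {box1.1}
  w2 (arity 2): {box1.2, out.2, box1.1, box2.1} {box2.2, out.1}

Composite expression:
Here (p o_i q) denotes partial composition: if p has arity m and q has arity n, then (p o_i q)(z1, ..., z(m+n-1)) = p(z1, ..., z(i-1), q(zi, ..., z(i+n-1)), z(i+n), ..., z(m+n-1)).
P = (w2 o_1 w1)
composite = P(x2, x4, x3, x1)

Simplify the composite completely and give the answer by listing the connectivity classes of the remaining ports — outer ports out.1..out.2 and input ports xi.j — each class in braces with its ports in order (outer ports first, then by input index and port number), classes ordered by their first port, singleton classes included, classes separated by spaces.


{out.1, x1.2} {out.2, x1.1, x2.2, x4.1} {x2.1} {x3.1, x3.2} {x4.2}


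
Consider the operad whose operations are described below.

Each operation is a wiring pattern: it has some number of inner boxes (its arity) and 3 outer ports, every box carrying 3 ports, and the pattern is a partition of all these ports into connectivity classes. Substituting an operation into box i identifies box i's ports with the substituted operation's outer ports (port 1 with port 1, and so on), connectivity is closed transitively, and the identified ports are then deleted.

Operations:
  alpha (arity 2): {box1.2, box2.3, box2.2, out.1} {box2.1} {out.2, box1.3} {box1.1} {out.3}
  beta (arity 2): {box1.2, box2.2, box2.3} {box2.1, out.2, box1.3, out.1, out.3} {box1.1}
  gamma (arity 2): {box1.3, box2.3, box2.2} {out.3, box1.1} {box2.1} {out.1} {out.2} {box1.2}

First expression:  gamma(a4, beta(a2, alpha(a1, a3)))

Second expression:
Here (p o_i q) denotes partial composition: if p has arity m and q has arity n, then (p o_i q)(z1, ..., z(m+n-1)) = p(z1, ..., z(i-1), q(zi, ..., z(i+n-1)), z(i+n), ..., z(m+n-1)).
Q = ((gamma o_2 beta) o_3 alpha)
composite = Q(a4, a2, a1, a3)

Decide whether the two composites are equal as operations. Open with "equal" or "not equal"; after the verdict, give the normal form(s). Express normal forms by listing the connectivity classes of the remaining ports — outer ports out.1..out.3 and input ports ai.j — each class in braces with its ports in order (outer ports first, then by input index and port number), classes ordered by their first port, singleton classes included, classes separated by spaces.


equal; both compose to {out.1} {out.2} {out.3, a4.1} {a1.1} {a1.2, a2.3, a3.2, a3.3, a4.3} {a1.3, a2.2} {a2.1} {a3.1} {a4.2}

Normal form of the first expression: {out.1} {out.2} {out.3, a4.1} {a1.1} {a1.2, a2.3, a3.2, a3.3, a4.3} {a1.3, a2.2} {a2.1} {a3.1} {a4.2}
Normal form of the second expression: {out.1} {out.2} {out.3, a4.1} {a1.1} {a1.2, a2.3, a3.2, a3.3, a4.3} {a1.3, a2.2} {a2.1} {a3.1} {a4.2}
Same normal form: equal.


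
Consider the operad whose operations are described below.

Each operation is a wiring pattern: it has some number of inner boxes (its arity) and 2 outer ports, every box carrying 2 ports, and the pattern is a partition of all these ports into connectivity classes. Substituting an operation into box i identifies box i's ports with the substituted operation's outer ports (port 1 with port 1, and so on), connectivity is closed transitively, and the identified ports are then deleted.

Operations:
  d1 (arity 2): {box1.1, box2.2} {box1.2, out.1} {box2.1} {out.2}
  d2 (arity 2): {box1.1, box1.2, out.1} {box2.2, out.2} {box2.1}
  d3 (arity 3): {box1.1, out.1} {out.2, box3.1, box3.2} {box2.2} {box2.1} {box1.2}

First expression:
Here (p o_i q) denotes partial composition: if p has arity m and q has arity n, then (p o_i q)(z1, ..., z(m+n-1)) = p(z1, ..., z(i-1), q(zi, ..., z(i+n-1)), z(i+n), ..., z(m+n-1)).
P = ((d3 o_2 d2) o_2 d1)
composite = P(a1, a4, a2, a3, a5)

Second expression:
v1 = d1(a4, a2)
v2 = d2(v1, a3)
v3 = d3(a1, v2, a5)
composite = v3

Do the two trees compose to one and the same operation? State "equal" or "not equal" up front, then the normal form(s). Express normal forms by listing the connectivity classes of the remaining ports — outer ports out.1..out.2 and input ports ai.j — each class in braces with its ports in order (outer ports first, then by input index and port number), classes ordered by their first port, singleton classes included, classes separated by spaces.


The first expression, normalized: {out.1, a1.1} {out.2, a5.1, a5.2} {a1.2} {a2.1} {a2.2, a4.1} {a3.1} {a3.2} {a4.2}
The second expression, normalized: {out.1, a1.1} {out.2, a5.1, a5.2} {a1.2} {a2.1} {a2.2, a4.1} {a3.1} {a3.2} {a4.2}
The normal forms match — equal.

equal — both sides give {out.1, a1.1} {out.2, a5.1, a5.2} {a1.2} {a2.1} {a2.2, a4.1} {a3.1} {a3.2} {a4.2}


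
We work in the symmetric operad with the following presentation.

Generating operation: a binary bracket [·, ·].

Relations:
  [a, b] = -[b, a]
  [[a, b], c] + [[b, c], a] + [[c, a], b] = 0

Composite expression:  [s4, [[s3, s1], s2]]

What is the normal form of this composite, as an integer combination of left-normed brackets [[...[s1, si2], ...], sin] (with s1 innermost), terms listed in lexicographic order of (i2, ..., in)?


[[[s1, s3], s2], s4]

Left-normed coefficients sit on the s1-initial expansion words.
Composite bracket: [s4, [[s3, s1], s2]]
Applying ab - ba throughout gives 8 signed words (2^3 = 8).
Coefficients come from the s1-initial words:
  sign of s1s3s2s4 is +1, so it contributes +[[[s1, s3], s2], s4]


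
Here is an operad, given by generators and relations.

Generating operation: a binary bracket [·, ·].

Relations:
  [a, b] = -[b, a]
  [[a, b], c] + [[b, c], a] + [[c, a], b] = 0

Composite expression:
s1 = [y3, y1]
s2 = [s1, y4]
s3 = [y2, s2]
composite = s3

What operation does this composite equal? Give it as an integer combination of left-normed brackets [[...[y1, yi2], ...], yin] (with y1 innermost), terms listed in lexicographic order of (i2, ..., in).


[[[y1, y3], y4], y2]

A multilinear Lie element is pinned by y1-initial words (y1 innermost).
Composite bracket: [y2, [[y3, y1], y4]]
Expanding via [a, b] = ab - ba: 8 signed words (2^3 = 8).
Words beginning with y1 determine it all:
  sign of y1y3y4y2 is +1, so it contributes +[[[y1, y3], y4], y2]


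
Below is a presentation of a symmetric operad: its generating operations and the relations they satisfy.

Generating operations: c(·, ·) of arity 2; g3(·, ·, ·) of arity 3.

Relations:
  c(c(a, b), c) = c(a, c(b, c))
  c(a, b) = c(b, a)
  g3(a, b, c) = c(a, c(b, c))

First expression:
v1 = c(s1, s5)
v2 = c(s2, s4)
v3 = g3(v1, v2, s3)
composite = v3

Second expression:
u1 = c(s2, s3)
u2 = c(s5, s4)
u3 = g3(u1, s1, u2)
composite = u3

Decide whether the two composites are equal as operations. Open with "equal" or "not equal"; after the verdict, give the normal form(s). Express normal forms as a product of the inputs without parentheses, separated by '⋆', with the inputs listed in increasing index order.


The first composite normalizes to s1 ⋆ s2 ⋆ s3 ⋆ s4 ⋆ s5
The second composite normalizes to s1 ⋆ s2 ⋆ s3 ⋆ s4 ⋆ s5
The normal forms match — equal.

equal; the common form is s1 ⋆ s2 ⋆ s3 ⋆ s4 ⋆ s5


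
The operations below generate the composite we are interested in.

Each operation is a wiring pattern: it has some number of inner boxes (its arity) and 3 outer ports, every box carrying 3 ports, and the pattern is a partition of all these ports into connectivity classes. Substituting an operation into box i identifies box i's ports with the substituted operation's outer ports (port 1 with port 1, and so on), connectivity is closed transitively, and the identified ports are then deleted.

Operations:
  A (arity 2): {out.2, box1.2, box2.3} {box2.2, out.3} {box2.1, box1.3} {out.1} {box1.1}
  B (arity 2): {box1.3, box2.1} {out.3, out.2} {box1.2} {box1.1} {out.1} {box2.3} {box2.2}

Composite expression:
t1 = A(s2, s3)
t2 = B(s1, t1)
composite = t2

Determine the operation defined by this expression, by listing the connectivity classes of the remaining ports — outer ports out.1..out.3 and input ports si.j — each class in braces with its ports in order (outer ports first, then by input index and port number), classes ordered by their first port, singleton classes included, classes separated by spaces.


{out.1} {out.2, out.3} {s1.1} {s1.2} {s1.3} {s2.1} {s2.2, s3.3} {s2.3, s3.1} {s3.2}

Connectivity passes through glued B-boundaries; trace each wire chain.
A over (s2, s3) gives {out.1} {out.2, s2.2, s3.3} {out.3, s3.2} {s2.1} {s2.3, s3.1}, out.j being that stage's outer ports
B over (s1, s2, s3) gives {out.1} {out.2, out.3} {s1.1} {s1.2} {s1.3} {s2.1} {s2.2, s3.3} {s2.3, s3.1} {s3.2}, out.j being that stage's outer ports


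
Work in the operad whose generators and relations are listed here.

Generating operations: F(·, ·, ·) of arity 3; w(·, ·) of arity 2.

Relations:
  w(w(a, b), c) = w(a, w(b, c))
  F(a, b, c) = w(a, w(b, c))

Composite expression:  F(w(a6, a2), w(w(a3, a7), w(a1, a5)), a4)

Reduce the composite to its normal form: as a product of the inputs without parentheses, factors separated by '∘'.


The F-tree's shape is irrelevant; the a-reading-order decides.
w(a6, a2) linearizes to a6 ∘ a2
w(a3, a7) linearizes to a3 ∘ a7
w(a1, a5) linearizes to a1 ∘ a5
w(w(a3, a7), w(a1, a5)) linearizes to a3 ∘ a7 ∘ a1 ∘ a5
F(w(a6, a2), w(w(a3, a7), w(a1, a5)), a4) linearizes to a6 ∘ a2 ∘ a3 ∘ a7 ∘ a1 ∘ a5 ∘ a4

a6 ∘ a2 ∘ a3 ∘ a7 ∘ a1 ∘ a5 ∘ a4


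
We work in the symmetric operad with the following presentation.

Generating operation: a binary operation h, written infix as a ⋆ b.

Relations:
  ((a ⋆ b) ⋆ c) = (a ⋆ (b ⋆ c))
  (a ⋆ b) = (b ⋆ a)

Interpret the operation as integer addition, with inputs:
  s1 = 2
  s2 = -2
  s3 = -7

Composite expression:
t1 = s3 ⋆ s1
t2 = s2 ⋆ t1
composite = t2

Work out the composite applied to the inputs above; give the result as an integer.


(s3 ⋆ s1) = -5
(s2 ⋆ (s3 ⋆ s1)) = -7

-7


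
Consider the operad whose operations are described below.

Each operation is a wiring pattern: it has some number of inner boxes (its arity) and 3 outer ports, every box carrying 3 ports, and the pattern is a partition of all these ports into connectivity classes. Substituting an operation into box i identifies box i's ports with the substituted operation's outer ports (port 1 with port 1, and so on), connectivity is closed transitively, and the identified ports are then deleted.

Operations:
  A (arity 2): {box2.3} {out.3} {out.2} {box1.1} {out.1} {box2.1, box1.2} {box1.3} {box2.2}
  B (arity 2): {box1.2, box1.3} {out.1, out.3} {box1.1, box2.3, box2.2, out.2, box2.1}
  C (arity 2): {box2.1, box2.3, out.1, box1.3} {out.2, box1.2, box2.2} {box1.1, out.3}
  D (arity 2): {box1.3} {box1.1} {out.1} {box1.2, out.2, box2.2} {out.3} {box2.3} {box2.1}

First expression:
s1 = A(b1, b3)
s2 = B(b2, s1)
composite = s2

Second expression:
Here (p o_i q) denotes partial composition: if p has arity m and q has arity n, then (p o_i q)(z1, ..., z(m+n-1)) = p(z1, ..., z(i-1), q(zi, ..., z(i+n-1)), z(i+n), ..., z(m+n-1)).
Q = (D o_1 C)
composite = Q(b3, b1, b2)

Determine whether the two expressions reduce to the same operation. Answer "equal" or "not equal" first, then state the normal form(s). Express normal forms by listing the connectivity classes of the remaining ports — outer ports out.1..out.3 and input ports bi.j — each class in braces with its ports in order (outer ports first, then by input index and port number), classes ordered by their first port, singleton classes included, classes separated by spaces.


not equal; the first gives {out.1, out.3} {out.2, b2.1} {b1.1} {b1.2, b3.1} {b1.3} {b2.2, b2.3} {b3.2} {b3.3} and the second {out.1} {out.2, b1.2, b2.2, b3.2} {out.3} {b1.1, b1.3, b3.3} {b2.1} {b2.3} {b3.1}

The first expression reduces to {out.1, out.3} {out.2, b2.1} {b1.1} {b1.2, b3.1} {b1.3} {b2.2, b2.3} {b3.2} {b3.3}
The second expression reduces to {out.1} {out.2, b1.2, b2.2, b3.2} {out.3} {b1.1, b1.3, b3.3} {b2.1} {b2.3} {b3.1}
Different reductions; not equal.


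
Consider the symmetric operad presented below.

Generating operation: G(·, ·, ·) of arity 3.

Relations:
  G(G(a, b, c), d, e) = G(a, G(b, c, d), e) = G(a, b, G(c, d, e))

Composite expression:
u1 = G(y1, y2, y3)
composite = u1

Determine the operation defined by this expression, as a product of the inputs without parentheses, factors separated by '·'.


y1 · y2 · y3

Under associativity of G, the answer is the y's in reading order.
G(y1, y2, y3) flattens to y1 · y2 · y3


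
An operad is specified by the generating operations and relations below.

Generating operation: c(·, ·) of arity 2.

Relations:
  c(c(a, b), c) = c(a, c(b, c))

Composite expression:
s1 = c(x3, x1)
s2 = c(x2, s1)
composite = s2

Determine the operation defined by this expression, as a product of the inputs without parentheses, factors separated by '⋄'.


x2 ⋄ x3 ⋄ x1


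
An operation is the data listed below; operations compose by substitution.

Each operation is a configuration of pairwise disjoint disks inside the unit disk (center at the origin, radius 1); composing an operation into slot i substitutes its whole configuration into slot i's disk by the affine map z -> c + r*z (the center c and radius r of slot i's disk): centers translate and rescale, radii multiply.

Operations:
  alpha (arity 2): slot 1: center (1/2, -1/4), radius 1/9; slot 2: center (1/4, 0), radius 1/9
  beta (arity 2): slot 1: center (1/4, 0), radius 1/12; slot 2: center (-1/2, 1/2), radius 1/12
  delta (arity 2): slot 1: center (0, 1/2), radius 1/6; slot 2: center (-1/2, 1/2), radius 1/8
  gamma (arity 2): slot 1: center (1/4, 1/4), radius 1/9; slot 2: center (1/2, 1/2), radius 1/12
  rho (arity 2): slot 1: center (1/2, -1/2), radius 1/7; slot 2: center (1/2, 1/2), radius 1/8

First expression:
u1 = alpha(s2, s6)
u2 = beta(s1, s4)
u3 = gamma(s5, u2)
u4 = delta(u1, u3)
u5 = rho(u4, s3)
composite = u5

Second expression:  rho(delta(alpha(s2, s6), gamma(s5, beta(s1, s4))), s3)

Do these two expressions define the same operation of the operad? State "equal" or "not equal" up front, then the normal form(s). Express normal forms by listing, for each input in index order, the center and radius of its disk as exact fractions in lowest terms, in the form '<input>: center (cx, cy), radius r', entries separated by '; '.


The first composite normalizes to s1: center (1177/2688, -47/112), radius 1/8064; s2: center (43/84, -73/168), radius 1/378; s3: center (1/2, 1/2), radius 1/8; s4: center (587/1344, -563/1344), radius 1/8064; s5: center (97/224, -95/224), radius 1/504; s6: center (85/168, -3/7), radius 1/378
The second composite normalizes to s1: center (1177/2688, -47/112), radius 1/8064; s2: center (43/84, -73/168), radius 1/378; s3: center (1/2, 1/2), radius 1/8; s4: center (587/1344, -563/1344), radius 1/8064; s5: center (97/224, -95/224), radius 1/504; s6: center (85/168, -3/7), radius 1/378
Identical normal forms: equal.

equal; the common form is s1: center (1177/2688, -47/112), radius 1/8064; s2: center (43/84, -73/168), radius 1/378; s3: center (1/2, 1/2), radius 1/8; s4: center (587/1344, -563/1344), radius 1/8064; s5: center (97/224, -95/224), radius 1/504; s6: center (85/168, -3/7), radius 1/378


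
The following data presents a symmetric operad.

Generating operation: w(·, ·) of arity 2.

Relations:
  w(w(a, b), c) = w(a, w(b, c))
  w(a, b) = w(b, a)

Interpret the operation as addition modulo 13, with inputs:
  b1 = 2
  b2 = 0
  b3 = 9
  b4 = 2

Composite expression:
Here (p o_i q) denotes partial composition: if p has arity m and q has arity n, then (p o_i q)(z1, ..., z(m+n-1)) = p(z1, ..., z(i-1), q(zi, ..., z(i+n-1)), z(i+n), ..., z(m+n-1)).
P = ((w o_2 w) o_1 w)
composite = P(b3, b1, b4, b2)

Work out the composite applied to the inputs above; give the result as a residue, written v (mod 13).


0 (mod 13)

w(b3, b1) = 11
w(b4, b2) = 2
w(w(b3, b1), w(b4, b2)) = 0


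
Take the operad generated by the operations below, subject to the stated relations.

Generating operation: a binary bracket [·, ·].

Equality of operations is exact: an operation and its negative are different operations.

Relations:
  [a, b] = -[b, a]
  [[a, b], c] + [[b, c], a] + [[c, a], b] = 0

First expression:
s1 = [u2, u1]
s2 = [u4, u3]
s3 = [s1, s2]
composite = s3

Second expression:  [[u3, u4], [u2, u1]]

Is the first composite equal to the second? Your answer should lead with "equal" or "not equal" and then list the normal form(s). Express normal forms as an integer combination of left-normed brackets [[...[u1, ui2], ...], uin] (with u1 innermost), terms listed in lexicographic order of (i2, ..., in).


equal: each reduces to [[[u1, u2], u3], u4] - [[[u1, u2], u4], u3]

Normal form of the first expression: [[[u1, u2], u3], u4] - [[[u1, u2], u4], u3]
Normal form of the second expression: [[[u1, u2], u3], u4] - [[[u1, u2], u4], u3]
One common form — equal.


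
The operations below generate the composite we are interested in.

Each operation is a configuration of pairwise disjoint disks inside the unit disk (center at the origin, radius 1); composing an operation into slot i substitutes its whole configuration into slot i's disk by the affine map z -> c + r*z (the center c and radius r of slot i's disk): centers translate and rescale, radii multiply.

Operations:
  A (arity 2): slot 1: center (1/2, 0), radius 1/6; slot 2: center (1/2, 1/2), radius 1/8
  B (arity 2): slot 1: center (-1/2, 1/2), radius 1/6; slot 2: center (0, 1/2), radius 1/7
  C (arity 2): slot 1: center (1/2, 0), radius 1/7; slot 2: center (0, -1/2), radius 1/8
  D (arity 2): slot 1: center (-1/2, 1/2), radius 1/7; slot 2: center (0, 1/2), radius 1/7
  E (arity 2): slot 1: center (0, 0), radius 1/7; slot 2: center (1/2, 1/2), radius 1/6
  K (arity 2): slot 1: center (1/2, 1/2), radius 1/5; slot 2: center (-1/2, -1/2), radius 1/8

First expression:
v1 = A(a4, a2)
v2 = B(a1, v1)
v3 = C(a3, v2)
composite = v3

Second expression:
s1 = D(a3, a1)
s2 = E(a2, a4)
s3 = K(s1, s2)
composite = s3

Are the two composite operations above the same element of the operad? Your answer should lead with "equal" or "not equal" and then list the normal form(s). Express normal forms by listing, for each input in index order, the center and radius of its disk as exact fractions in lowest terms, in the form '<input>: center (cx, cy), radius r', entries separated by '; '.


not equal; first: a1: center (-1/16, -7/16), radius 1/48; a2: center (1/112, -3/7), radius 1/448; a3: center (1/2, 0), radius 1/7; a4: center (1/112, -7/16), radius 1/336; second: a1: center (1/2, 3/5), radius 1/35; a2: center (-1/2, -1/2), radius 1/56; a3: center (2/5, 3/5), radius 1/35; a4: center (-7/16, -7/16), radius 1/48

Normal form of the first expression: a1: center (-1/16, -7/16), radius 1/48; a2: center (1/112, -3/7), radius 1/448; a3: center (1/2, 0), radius 1/7; a4: center (1/112, -7/16), radius 1/336
Normal form of the second expression: a1: center (1/2, 3/5), radius 1/35; a2: center (-1/2, -1/2), radius 1/56; a3: center (2/5, 3/5), radius 1/35; a4: center (-7/16, -7/16), radius 1/48
The normal forms differ: not equal.


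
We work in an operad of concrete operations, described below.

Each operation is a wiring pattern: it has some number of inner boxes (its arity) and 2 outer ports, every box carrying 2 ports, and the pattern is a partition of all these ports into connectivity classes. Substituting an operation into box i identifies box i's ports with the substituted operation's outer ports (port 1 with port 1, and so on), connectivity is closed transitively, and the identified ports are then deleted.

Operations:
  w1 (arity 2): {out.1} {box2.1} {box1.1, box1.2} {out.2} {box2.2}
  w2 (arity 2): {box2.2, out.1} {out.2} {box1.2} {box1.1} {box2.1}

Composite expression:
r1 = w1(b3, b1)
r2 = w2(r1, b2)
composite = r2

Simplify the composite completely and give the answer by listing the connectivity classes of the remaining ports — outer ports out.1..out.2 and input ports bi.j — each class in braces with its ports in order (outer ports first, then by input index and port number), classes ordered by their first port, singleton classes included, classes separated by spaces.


{out.1, b2.2} {out.2} {b1.1} {b1.2} {b2.1} {b3.1, b3.2}

Connectivity passes through glued w2-boundaries; trace each wire chain.
stage w1: inputs (b3, b1), connectivity {out.1} {out.2} {b1.1} {b1.2} {b3.1, b3.2}, out.j its boundary
stage w2: inputs (b3, b1, b2), connectivity {out.1, b2.2} {out.2} {b1.1} {b1.2} {b2.1} {b3.1, b3.2}, out.j its boundary


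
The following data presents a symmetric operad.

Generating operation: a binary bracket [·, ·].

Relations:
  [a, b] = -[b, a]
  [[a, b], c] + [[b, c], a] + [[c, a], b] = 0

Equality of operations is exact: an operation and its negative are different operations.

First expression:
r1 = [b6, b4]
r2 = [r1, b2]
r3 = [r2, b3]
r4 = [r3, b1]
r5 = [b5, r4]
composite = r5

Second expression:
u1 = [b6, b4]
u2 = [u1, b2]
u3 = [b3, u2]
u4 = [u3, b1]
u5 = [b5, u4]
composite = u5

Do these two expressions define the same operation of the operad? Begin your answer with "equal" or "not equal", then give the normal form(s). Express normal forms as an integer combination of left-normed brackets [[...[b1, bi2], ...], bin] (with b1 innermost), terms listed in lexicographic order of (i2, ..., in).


not equal — first [[[[[b1, b2], b4], b6], b3], b5] - [[[[[b1, b2], b6], b4], b3], b5] - [[[[[b1, b3], b2], b4], b6], b5] + [[[[[b1, b3], b2], b6], b4], b5] + [[[[[b1, b3], b4], b6], b2], b5] - [[[[[b1, b3], b6], b4], b2], b5] - [[[[[b1, b4], b6], b2], b3], b5] + [[[[[b1, b6], b4], b2], b3], b5], second -[[[[[b1, b2], b4], b6], b3], b5] + [[[[[b1, b2], b6], b4], b3], b5] + [[[[[b1, b3], b2], b4], b6], b5] - [[[[[b1, b3], b2], b6], b4], b5] - [[[[[b1, b3], b4], b6], b2], b5] + [[[[[b1, b3], b6], b4], b2], b5] + [[[[[b1, b4], b6], b2], b3], b5] - [[[[[b1, b6], b4], b2], b3], b5]

In normal form, the first expression is [[[[[b1, b2], b4], b6], b3], b5] - [[[[[b1, b2], b6], b4], b3], b5] - [[[[[b1, b3], b2], b4], b6], b5] + [[[[[b1, b3], b2], b6], b4], b5] + [[[[[b1, b3], b4], b6], b2], b5] - [[[[[b1, b3], b6], b4], b2], b5] - [[[[[b1, b4], b6], b2], b3], b5] + [[[[[b1, b6], b4], b2], b3], b5]
In normal form, the second expression is -[[[[[b1, b2], b4], b6], b3], b5] + [[[[[b1, b2], b6], b4], b3], b5] + [[[[[b1, b3], b2], b4], b6], b5] - [[[[[b1, b3], b2], b6], b4], b5] - [[[[[b1, b3], b4], b6], b2], b5] + [[[[[b1, b3], b6], b4], b2], b5] + [[[[[b1, b4], b6], b2], b3], b5] - [[[[[b1, b6], b4], b2], b3], b5]
The normal forms differ: not equal.


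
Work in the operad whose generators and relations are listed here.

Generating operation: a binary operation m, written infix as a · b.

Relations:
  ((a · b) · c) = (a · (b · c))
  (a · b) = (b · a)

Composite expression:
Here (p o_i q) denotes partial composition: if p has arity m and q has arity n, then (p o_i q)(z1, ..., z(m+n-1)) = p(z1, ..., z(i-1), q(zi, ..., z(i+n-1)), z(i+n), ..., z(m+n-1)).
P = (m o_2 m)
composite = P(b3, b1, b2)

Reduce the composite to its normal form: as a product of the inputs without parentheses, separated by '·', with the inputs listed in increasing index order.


b1 · b2 · b3

Any arrangement under m is one operation, so sort the b-inputs.
(b1 · b2) flattens to b1 · b2
(b3 · (b1 · b2)) flattens to b3 · b1 · b2
putting the inputs in ascending order: b1 · b2 · b3


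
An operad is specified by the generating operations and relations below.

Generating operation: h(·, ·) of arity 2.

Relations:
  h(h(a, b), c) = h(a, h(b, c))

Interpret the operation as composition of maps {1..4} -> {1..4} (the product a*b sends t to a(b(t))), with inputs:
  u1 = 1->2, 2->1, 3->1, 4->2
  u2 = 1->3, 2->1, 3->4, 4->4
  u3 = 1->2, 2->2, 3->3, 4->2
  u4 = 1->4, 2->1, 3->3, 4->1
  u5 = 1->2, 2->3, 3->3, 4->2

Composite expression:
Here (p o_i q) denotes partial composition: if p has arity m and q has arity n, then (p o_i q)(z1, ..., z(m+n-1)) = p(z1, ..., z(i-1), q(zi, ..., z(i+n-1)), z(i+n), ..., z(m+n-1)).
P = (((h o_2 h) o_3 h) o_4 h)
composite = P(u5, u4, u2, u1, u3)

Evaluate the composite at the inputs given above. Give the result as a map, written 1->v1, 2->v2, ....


1->3, 2->3, 3->3, 4->3

h(u1, u3) = 1->1, 2->1, 3->1, 4->1
h(u2, h(u1, u3)) = 1->3, 2->3, 3->3, 4->3
h(u4, h(u2, h(u1, u3))) = 1->3, 2->3, 3->3, 4->3
h(u5, h(u4, h(u2, h(u1, u3)))) = 1->3, 2->3, 3->3, 4->3


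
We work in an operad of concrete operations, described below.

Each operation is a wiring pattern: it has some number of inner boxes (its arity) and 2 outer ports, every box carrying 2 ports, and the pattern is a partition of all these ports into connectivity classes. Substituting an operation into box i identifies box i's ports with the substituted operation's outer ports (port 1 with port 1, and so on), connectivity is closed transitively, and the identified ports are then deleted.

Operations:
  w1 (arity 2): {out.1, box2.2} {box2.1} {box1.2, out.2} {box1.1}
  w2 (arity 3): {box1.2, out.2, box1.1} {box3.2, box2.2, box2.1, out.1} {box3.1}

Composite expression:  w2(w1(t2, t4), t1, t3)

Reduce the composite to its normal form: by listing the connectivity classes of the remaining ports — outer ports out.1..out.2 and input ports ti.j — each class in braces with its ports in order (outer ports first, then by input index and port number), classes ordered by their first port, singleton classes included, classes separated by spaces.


{out.1, t1.1, t1.2, t3.2} {out.2, t2.2, t4.2} {t2.1} {t3.1} {t4.1}

Two ports join when wires chain via w2-identified ports.
after w1, the pattern on (t2, t4) reads {out.1, t4.2} {out.2, t2.2} {t2.1} {t4.1} (out.j = its outer ports)
after w2, the pattern on (t2, t4, t1, t3) reads {out.1, t1.1, t1.2, t3.2} {out.2, t2.2, t4.2} {t2.1} {t3.1} {t4.1} (out.j = its outer ports)


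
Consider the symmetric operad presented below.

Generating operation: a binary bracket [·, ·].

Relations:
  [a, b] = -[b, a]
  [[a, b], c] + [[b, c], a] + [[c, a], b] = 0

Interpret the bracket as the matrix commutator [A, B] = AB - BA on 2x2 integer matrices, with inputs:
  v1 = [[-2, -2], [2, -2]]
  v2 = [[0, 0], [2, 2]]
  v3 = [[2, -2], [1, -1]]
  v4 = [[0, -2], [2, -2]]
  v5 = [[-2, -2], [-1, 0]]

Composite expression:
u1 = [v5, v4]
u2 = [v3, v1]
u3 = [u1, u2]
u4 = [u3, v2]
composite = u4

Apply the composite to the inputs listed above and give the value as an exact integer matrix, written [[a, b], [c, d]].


[v5, v4] = [[-6, 8], [2, 6]]
[v3, v1] = [[-2, -6], [-6, 2]]
[[v5, v4], [v3, v1]] = [[-36, 104], [-80, 36]]
[[[v5, v4], [v3, v1]], v2] = [[208, 208], [304, -208]]

[[208, 208], [304, -208]]


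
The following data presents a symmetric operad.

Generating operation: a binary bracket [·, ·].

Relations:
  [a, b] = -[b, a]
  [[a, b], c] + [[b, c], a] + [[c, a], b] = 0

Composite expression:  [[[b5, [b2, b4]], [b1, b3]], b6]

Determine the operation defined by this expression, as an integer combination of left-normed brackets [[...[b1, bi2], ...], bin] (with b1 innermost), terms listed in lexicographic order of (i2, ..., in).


In the tensor algebra, words opening b1 carry the b1-anchored form.
Composite bracket: [[[b5, [b2, b4]], [b1, b3]], b6]
The bracket unfolds into 32 signed words via [a, b] = ab - ba (2^5 = 32).
Collect the words opening with b1:
  b1b3b2b4b5b6 appears with sign +1, giving the term +[[[[[b1, b3], b2], b4], b5], b6]
  b1b3b4b2b5b6 appears with sign -1, giving the term -[[[[[b1, b3], b4], b2], b5], b6]
  b1b3b5b2b4b6 appears with sign -1, giving the term -[[[[[b1, b3], b5], b2], b4], b6]
  b1b3b5b4b2b6 appears with sign +1, giving the term +[[[[[b1, b3], b5], b4], b2], b6]

[[[[[b1, b3], b2], b4], b5], b6] - [[[[[b1, b3], b4], b2], b5], b6] - [[[[[b1, b3], b5], b2], b4], b6] + [[[[[b1, b3], b5], b4], b2], b6]


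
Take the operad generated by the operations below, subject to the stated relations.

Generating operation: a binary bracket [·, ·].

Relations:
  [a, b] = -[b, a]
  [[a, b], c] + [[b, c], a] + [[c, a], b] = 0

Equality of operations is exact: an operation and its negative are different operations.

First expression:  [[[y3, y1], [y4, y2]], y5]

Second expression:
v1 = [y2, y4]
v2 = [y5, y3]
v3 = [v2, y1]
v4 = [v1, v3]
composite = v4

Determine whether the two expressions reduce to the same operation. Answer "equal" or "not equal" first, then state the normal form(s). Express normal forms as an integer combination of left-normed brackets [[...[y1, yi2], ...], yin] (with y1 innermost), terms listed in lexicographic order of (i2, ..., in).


not equal; first: [[[[y1, y3], y2], y4], y5] - [[[[y1, y3], y4], y2], y5]; second: -[[[[y1, y3], y5], y2], y4] + [[[[y1, y3], y5], y4], y2] + [[[[y1, y5], y3], y2], y4] - [[[[y1, y5], y3], y4], y2]


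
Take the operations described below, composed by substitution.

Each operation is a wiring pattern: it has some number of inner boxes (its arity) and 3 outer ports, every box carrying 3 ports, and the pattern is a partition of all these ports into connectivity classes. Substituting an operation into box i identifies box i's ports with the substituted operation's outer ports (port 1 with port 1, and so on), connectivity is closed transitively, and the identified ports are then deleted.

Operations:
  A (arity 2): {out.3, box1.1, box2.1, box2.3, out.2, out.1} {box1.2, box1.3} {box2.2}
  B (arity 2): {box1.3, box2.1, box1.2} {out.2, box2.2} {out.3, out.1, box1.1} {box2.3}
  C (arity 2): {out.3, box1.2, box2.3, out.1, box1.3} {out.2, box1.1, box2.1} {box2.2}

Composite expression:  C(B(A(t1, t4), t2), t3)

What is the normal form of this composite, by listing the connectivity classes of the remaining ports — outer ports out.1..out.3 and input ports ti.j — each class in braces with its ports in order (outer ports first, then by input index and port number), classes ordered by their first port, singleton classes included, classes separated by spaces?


{out.1, out.2, out.3, t1.1, t2.1, t2.2, t3.1, t3.3, t4.1, t4.3} {t1.2, t1.3} {t2.3} {t3.2} {t4.2}

Connectivity passes through glued C-boundaries; trace each wire chain.
through A, on inputs (t1, t4): {out.1, out.2, out.3, t1.1, t4.1, t4.3} {t1.2, t1.3} {t4.2} (out.j = stage outer ports)
through B, on inputs (t1, t4, t2): {out.1, out.3, t1.1, t2.1, t4.1, t4.3} {out.2, t2.2} {t1.2, t1.3} {t2.3} {t4.2} (out.j = stage outer ports)
through C, on inputs (t1, t4, t2, t3): {out.1, out.2, out.3, t1.1, t2.1, t2.2, t3.1, t3.3, t4.1, t4.3} {t1.2, t1.3} {t2.3} {t3.2} {t4.2} (out.j = stage outer ports)
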